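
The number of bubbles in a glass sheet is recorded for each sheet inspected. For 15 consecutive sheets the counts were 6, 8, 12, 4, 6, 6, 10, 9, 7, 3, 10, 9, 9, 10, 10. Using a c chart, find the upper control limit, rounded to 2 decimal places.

16.38

c̄ = (6 + 8 + 12 + 4 + 6 + 6 + 10 + 9 + 7 + 3 + 10 + 9 + 9 + 10 + 10) / 15 = 119 / 15 = 7.9333
UCL = c̄ + 3√c̄ = 7.9333 + 3 × √7.9333 = 7.9333 + 3 × 2.8166 = 16.3832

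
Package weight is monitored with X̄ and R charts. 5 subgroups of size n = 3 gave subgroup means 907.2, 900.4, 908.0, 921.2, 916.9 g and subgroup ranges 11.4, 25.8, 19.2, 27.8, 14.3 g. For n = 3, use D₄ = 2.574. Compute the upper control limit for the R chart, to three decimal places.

R̄ = (11.4 + 25.8 + 19.2 + 27.8 + 14.3) / 5 = 98.5000 / 5 = 19.7000
UCL_R = D₄·R̄ = 2.574 × 19.7000 = 50.7078

50.708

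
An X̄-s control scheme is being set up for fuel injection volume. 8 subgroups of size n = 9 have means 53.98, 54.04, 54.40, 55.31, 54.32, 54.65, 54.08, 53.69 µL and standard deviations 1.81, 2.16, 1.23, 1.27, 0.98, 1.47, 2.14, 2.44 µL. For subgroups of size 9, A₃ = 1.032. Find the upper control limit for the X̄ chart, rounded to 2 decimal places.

X̄̄ = (53.98 + 54.04 + 54.40 + 55.31 + 54.32 + 54.65 + 54.08 + 53.69) / 8 = 54.3087
s̄ = (1.81 + 2.16 + 1.23 + 1.27 + 0.98 + 1.47 + 2.14 + 2.44) / 8 = 1.6875
UCL = X̄̄ + A₃·s̄ = 54.3087 + 1.032 × 1.6875 = 56.0502

56.05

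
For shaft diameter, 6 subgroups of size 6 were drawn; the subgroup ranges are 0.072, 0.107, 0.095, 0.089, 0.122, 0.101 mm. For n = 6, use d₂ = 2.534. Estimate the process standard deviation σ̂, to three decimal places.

0.039

R̄ = (0.072 + 0.107 + 0.095 + 0.089 + 0.122 + 0.101) / 6 = 0.0977
σ̂ = R̄ / d₂ = 0.0977 / 2.534 = 0.0385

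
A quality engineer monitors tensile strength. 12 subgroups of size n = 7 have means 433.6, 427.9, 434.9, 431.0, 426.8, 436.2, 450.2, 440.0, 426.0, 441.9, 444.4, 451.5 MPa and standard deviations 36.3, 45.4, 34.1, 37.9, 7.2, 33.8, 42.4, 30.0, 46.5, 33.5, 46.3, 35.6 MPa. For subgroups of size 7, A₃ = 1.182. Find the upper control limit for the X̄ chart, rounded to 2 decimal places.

479.29

X̄̄ = (433.6 + 427.9 + 434.9 + 431.0 + 426.8 + 436.2 + 450.2 + 440.0 + 426.0 + 441.9 + 444.4 + 451.5) / 12 = 437.0333
s̄ = (36.3 + 45.4 + 34.1 + 37.9 + 7.2 + 33.8 + 42.4 + 30.0 + 46.5 + 33.5 + 46.3 + 35.6) / 12 = 35.7500
UCL = X̄̄ + A₃·s̄ = 437.0333 + 1.182 × 35.7500 = 479.2898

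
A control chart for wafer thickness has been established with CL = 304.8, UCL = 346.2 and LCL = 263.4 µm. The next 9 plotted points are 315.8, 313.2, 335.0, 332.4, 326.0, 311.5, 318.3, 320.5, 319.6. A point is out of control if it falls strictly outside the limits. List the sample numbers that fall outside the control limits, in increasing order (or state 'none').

none

All 9 points lie within [263.4, 346.2].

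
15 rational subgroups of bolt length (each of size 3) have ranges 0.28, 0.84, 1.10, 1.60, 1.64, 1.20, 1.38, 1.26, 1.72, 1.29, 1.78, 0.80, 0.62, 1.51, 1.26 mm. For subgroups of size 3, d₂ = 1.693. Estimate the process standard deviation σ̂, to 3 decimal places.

0.720

R̄ = (0.28 + 0.84 + 1.10 + 1.60 + 1.64 + 1.20 + 1.38 + 1.26 + 1.72 + 1.29 + 1.78 + 0.80 + 0.62 + 1.51 + 1.26) / 15 = 1.2187
σ̂ = R̄ / d₂ = 1.2187 / 1.693 = 0.7198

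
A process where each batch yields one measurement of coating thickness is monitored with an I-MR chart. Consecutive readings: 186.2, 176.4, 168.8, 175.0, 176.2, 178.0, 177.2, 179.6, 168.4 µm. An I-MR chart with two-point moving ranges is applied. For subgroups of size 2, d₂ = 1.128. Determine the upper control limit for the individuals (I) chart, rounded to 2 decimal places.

X̄ = (186.2 + 176.4 + 168.8 + 175.0 + 176.2 + 178.0 + 177.2 + 179.6 + 168.4) / 9 = 176.2000
Moving ranges: 9.8, 7.6, 6.2, 1.2, 1.8, 0.8, 2.4, 11.2; M̄R̄ = 41.0000 / 8 = 5.1250
UCL = X̄ + 3·M̄R̄/d₂ = 176.2000 + 3 × 5.1250 / 1.128 = 189.8303

189.83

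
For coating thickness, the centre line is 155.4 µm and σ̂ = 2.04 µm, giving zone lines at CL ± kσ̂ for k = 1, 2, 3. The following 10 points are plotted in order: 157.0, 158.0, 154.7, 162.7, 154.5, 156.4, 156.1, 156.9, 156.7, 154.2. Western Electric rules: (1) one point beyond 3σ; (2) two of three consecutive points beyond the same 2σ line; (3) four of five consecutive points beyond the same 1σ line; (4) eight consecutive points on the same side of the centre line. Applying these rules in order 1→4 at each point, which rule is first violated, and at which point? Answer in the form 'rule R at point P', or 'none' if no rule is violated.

Zone of each point (C = within 1σ̂, B = 1σ̂–2σ̂, A = 2σ̂–3σ̂, * = beyond 3σ̂; sign = side of CL): 1:+C, 2:+B, 3:-C, 4:+*, 5:-C, 6:+C, 7:+C, 8:+C, 9:+C, 10:-C
Rule 1 (one point beyond the 3σ limits) is satisfied at point 4.

rule 1 at point 4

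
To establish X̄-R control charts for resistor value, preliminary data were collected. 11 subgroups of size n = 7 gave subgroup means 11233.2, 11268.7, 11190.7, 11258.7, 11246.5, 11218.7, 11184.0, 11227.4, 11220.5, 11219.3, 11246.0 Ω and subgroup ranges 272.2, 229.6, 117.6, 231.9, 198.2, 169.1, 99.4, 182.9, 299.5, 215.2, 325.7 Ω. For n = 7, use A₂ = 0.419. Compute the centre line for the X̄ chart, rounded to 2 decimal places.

11228.52

X̄̄ = (11233.2 + 11268.7 + 11190.7 + 11258.7 + 11246.5 + 11218.7 + 11184.0 + 11227.4 + 11220.5 + 11219.3 + 11246.0) / 11 = 123513.7000 / 11 = 11228.5182
CL = X̄̄ = 11228.5182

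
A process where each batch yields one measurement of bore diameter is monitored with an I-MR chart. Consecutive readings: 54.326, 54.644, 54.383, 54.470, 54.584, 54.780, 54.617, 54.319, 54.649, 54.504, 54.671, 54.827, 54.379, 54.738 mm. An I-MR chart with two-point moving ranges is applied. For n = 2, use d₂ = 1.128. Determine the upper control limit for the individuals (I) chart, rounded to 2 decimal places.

X̄ = (54.326 + 54.644 + 54.383 + 54.470 + 54.584 + 54.780 + 54.617 + 54.319 + 54.649 + 54.504 + 54.671 + 54.827 + 54.379 + 54.738) / 14 = 54.5636
Moving ranges: 0.318, 0.261, 0.087, 0.114, 0.196, 0.163, 0.298, 0.330, 0.145, 0.167, 0.156, 0.448, 0.359; M̄R̄ = 3.0420 / 13 = 0.2340
UCL = X̄ + 3·M̄R̄/d₂ = 54.5636 + 3 × 0.2340 / 1.128 = 55.1860

55.19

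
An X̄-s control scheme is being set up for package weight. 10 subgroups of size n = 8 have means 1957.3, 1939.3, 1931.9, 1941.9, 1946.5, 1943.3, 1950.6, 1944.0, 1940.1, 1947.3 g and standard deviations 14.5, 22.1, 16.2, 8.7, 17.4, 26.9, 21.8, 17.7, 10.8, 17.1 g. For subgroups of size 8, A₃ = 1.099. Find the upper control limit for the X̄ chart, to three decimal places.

1963.255

X̄̄ = (1957.3 + 1939.3 + 1931.9 + 1941.9 + 1946.5 + 1943.3 + 1950.6 + 1944.0 + 1940.1 + 1947.3) / 10 = 1944.2200
s̄ = (14.5 + 22.1 + 16.2 + 8.7 + 17.4 + 26.9 + 21.8 + 17.7 + 10.8 + 17.1) / 10 = 17.3200
UCL = X̄̄ + A₃·s̄ = 1944.2200 + 1.099 × 17.3200 = 1963.2547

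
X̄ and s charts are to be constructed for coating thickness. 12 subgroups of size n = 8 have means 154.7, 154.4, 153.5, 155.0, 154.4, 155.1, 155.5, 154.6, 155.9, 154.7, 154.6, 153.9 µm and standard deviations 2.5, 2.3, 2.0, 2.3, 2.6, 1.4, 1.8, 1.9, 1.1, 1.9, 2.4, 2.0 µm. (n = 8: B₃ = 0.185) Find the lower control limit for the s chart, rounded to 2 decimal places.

0.37

s̄ = (2.5 + 2.3 + 2.0 + 2.3 + 2.6 + 1.4 + 1.8 + 1.9 + 1.1 + 1.9 + 2.4 + 2.0) / 12 = 2.0167
LCL_s = B₃·s̄ = 0.185 × 2.0167 = 0.3731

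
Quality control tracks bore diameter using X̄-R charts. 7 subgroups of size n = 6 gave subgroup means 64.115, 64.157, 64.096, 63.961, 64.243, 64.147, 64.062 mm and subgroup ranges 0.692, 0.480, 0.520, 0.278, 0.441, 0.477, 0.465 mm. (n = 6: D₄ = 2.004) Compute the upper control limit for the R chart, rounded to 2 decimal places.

0.96

R̄ = (0.692 + 0.480 + 0.520 + 0.278 + 0.441 + 0.477 + 0.465) / 7 = 3.3530 / 7 = 0.4790
UCL_R = D₄·R̄ = 2.004 × 0.4790 = 0.9599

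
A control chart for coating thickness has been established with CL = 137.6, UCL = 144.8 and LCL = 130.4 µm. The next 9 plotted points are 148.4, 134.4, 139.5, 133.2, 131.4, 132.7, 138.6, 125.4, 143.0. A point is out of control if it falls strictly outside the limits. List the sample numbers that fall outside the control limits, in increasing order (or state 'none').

Compare each point to [130.4, 144.8]: sample 1 = 148.4 > UCL; sample 8 = 125.4 < LCL.

1, 8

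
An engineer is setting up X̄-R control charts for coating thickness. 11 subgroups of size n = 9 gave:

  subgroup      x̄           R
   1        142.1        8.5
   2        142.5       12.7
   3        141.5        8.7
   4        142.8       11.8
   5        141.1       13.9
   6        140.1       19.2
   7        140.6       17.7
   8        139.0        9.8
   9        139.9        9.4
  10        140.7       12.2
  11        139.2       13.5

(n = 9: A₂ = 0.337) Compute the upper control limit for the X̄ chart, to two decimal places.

145.07

X̄̄ = (142.1 + 142.5 + 141.5 + 142.8 + 141.1 + 140.1 + 140.6 + 139.0 + 139.9 + 140.7 + 139.2) / 11 = 1549.5000 / 11 = 140.8636
R̄ = (8.5 + 12.7 + 8.7 + 11.8 + 13.9 + 19.2 + 17.7 + 9.8 + 9.4 + 12.2 + 13.5) / 11 = 137.4000 / 11 = 12.4909
UCL = X̄̄ + A₂·R̄ = 140.8636 + 0.337 × 12.4909 = 145.0731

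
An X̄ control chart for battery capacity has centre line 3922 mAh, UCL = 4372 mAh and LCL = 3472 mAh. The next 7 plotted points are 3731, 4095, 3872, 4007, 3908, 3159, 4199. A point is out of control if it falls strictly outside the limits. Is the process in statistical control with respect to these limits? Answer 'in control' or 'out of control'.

out of control

Compare each point to [3472, 4372]: sample 6 = 3159 < LCL.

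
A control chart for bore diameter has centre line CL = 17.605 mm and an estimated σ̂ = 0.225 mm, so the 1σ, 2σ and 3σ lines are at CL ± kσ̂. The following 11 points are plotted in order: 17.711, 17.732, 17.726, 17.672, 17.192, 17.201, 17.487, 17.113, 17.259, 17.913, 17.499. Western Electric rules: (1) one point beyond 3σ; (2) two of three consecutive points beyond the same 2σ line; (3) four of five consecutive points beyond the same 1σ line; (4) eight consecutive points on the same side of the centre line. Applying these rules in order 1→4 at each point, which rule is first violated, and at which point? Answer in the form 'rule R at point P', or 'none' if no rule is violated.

Zone of each point (C = within 1σ̂, B = 1σ̂–2σ̂, A = 2σ̂–3σ̂, * = beyond 3σ̂; sign = side of CL): 1:+C, 2:+C, 3:+C, 4:+C, 5:-B, 6:-B, 7:-C, 8:-A, 9:-B, 10:+B, 11:-C
Rule 3 (four of five consecutive points beyond the same 1σ limit) is satisfied at point 9.

rule 3 at point 9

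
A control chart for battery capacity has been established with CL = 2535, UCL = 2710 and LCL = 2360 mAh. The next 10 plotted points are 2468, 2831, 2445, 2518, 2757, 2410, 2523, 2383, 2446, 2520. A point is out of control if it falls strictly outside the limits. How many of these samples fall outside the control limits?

2

Compare each point to [2360, 2710]: sample 2 = 2831 > UCL; sample 5 = 2757 > UCL.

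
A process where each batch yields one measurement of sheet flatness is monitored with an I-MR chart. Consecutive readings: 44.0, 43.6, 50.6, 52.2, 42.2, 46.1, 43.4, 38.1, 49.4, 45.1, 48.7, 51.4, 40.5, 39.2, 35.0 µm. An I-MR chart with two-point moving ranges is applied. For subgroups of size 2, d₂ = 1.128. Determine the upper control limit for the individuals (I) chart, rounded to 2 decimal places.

X̄ = (44.0 + 43.6 + 50.6 + 52.2 + 42.2 + 46.1 + 43.4 + 38.1 + 49.4 + 45.1 + 48.7 + 51.4 + 40.5 + 39.2 + 35.0) / 15 = 44.6333
Moving ranges: 0.4, 7.0, 1.6, 10.0, 3.9, 2.7, 5.3, 11.3, 4.3, 3.6, 2.7, 10.9, 1.3, 4.2; M̄R̄ = 69.2000 / 14 = 4.9429
UCL = X̄ + 3·M̄R̄/d₂ = 44.6333 + 3 × 4.9429 / 1.128 = 57.7792

57.78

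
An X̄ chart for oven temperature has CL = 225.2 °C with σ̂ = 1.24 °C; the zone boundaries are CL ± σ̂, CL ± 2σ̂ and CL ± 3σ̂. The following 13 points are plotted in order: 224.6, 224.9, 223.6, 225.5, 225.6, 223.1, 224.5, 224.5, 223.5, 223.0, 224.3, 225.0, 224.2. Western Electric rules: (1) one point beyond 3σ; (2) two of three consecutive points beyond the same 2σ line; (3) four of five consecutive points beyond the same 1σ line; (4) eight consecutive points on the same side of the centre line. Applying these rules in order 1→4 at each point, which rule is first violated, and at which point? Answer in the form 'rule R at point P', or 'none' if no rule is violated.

rule 4 at point 13

Zone of each point (C = within 1σ̂, B = 1σ̂–2σ̂, A = 2σ̂–3σ̂, * = beyond 3σ̂; sign = side of CL): 1:-C, 2:-C, 3:-B, 4:+C, 5:+C, 6:-B, 7:-C, 8:-C, 9:-B, 10:-B, 11:-C, 12:-C, 13:-C
Rule 4 (eight consecutive points on the same side of the centre line) is satisfied at point 13.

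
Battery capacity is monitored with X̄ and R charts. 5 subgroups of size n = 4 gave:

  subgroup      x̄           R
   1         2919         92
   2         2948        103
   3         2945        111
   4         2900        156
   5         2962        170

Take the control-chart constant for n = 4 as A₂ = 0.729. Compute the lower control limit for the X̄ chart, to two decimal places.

X̄̄ = (2919 + 2948 + 2945 + 2900 + 2962) / 5 = 14674.0000 / 5 = 2934.8000
R̄ = (92 + 103 + 111 + 156 + 170) / 5 = 632.0000 / 5 = 126.4000
LCL = X̄̄ − A₂·R̄ = 2934.8000 − 0.729 × 126.4000 = 2842.6544

2842.65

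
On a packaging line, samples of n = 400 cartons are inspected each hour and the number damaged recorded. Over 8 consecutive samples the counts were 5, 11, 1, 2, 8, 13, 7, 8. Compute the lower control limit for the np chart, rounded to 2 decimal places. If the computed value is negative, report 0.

0.00

p̄ = Σdᵢ / (k·n) = 55 / (8 × 400) = 0.01719
LCL = np̄ − 3·√(np̄(1−p̄)) = 6.8750 − 3 × 2.5994 = -0.9232 → 0 (negative, so LCL = 0)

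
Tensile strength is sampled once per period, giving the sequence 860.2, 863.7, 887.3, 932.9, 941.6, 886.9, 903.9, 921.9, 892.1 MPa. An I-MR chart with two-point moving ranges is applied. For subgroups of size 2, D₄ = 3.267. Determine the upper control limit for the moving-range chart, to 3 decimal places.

Moving ranges: 3.5, 23.6, 45.6, 8.7, 54.7, 17.0, 18.0, 29.8; M̄R̄ = 200.9000 / 8 = 25.1125
UCL_MR = D₄·M̄R̄ = 3.267 × 25.1125 = 82.0425

82.043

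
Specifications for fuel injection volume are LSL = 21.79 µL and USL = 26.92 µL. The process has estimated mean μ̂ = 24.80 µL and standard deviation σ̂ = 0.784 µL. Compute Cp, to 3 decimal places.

Cp = (USL − LSL) / (6σ̂) = (26.92 − 21.79) / (6 × 0.784) = 5.1300 / 4.7040 = 1.0906

1.091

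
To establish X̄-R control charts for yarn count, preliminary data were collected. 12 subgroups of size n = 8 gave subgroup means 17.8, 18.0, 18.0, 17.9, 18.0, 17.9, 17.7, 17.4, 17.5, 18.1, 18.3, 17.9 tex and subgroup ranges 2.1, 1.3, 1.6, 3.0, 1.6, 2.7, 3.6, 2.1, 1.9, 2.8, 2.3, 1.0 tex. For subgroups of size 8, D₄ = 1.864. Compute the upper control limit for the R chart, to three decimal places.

4.039

R̄ = (2.1 + 1.3 + 1.6 + 3.0 + 1.6 + 2.7 + 3.6 + 2.1 + 1.9 + 2.8 + 2.3 + 1.0) / 12 = 26.0000 / 12 = 2.1667
UCL_R = D₄·R̄ = 1.864 × 2.1667 = 4.0387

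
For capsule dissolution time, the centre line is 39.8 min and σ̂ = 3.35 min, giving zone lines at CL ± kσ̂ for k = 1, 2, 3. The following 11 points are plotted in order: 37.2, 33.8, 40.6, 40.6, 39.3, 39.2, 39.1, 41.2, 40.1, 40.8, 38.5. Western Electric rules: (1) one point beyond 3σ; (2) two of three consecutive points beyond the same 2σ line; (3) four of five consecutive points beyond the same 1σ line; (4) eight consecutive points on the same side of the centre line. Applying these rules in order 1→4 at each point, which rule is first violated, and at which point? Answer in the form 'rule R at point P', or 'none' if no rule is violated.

none

Zone of each point (C = within 1σ̂, B = 1σ̂–2σ̂, A = 2σ̂–3σ̂, * = beyond 3σ̂; sign = side of CL): 1:-C, 2:-B, 3:+C, 4:+C, 5:-C, 6:-C, 7:-C, 8:+C, 9:+C, 10:+C, 11:-C
No rule fires across all 11 points.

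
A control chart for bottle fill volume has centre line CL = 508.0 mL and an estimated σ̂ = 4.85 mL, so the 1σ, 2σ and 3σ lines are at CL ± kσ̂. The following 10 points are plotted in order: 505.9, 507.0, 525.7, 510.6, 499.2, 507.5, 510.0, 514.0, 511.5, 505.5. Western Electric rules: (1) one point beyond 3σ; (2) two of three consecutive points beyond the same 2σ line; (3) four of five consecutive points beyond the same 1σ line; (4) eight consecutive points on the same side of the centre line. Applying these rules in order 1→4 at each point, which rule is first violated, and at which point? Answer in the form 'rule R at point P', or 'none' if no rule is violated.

rule 1 at point 3

Zone of each point (C = within 1σ̂, B = 1σ̂–2σ̂, A = 2σ̂–3σ̂, * = beyond 3σ̂; sign = side of CL): 1:-C, 2:-C, 3:+*, 4:+C, 5:-B, 6:-C, 7:+C, 8:+B, 9:+C, 10:-C
Rule 1 (one point beyond the 3σ limits) is satisfied at point 3.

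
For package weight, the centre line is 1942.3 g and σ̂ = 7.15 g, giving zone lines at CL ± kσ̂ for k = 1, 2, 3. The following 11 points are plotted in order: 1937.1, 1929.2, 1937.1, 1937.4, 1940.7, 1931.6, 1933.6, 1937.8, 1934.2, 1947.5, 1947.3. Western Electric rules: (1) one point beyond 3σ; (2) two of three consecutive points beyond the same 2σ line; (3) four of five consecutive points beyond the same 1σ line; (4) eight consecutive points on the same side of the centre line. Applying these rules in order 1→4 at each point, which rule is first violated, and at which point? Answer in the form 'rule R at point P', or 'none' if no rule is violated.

rule 4 at point 8

Zone of each point (C = within 1σ̂, B = 1σ̂–2σ̂, A = 2σ̂–3σ̂, * = beyond 3σ̂; sign = side of CL): 1:-C, 2:-B, 3:-C, 4:-C, 5:-C, 6:-B, 7:-B, 8:-C, 9:-B, 10:+C, 11:+C
Rule 4 (eight consecutive points on the same side of the centre line) is satisfied at point 8.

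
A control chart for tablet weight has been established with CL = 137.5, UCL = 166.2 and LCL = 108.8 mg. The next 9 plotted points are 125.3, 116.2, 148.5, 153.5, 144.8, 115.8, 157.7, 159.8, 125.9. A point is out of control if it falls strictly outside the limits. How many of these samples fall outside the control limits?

All 9 points lie within [108.8, 166.2].

0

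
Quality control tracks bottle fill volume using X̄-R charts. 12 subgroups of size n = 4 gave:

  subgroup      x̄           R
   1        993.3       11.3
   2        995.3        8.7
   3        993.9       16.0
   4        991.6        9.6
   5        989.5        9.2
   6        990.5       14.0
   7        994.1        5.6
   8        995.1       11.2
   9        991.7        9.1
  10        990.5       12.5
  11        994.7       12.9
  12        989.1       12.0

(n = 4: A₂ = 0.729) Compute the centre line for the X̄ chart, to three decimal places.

X̄̄ = (993.3 + 995.3 + 993.9 + 991.6 + 989.5 + 990.5 + 994.1 + 995.1 + 991.7 + 990.5 + 994.7 + 989.1) / 12 = 11909.3000 / 12 = 992.4417
CL = X̄̄ = 992.4417

992.442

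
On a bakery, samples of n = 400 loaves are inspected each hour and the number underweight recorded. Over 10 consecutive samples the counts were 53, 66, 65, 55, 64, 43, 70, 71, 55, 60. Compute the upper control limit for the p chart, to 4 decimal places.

0.2041

p̄ = Σdᵢ / (k·n) = 602 / (10 × 400) = 0.15050
UCL = p̄ + 3·√(p̄(1−p̄)/n) = 0.15050 + 3 × √(0.15050×0.84950/400) = 0.15050 + 3 × 0.01788 = 0.20413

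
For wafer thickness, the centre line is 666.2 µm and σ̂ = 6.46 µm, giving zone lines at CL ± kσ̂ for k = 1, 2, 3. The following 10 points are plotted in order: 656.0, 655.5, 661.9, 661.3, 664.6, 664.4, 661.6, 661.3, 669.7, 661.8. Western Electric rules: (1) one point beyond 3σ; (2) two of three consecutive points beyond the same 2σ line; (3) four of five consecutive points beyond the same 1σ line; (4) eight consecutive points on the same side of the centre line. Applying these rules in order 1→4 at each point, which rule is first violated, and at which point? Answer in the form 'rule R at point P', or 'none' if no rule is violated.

rule 4 at point 8

Zone of each point (C = within 1σ̂, B = 1σ̂–2σ̂, A = 2σ̂–3σ̂, * = beyond 3σ̂; sign = side of CL): 1:-B, 2:-B, 3:-C, 4:-C, 5:-C, 6:-C, 7:-C, 8:-C, 9:+C, 10:-C
Rule 4 (eight consecutive points on the same side of the centre line) is satisfied at point 8.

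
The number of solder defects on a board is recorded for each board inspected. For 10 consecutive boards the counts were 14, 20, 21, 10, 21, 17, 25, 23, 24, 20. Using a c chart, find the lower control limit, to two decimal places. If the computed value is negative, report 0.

6.25

c̄ = (14 + 20 + 21 + 10 + 21 + 17 + 25 + 23 + 24 + 20) / 10 = 195 / 10 = 19.5000
LCL = c̄ − 3√c̄ = 19.5000 − 3 × 4.4159 = 6.2524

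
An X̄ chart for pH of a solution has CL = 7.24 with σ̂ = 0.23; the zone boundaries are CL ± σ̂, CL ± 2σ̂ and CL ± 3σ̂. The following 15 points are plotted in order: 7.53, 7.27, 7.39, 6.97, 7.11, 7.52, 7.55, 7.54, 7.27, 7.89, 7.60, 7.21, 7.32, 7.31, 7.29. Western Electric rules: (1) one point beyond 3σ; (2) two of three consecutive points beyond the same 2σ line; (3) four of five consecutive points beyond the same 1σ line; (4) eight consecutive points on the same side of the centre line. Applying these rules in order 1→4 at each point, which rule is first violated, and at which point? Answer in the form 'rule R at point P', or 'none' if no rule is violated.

rule 3 at point 10

Zone of each point (C = within 1σ̂, B = 1σ̂–2σ̂, A = 2σ̂–3σ̂, * = beyond 3σ̂; sign = side of CL): 1:+B, 2:+C, 3:+C, 4:-B, 5:-C, 6:+B, 7:+B, 8:+B, 9:+C, 10:+A, 11:+B, 12:-C, 13:+C, 14:+C, 15:+C
Rule 3 (four of five consecutive points beyond the same 1σ limit) is satisfied at point 10.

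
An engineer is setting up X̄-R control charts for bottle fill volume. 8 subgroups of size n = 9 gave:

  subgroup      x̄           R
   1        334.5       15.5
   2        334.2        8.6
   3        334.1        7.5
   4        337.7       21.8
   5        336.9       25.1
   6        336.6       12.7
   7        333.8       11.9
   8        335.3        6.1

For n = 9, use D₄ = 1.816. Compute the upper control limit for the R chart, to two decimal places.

R̄ = (15.5 + 8.6 + 7.5 + 21.8 + 25.1 + 12.7 + 11.9 + 6.1) / 8 = 109.2000 / 8 = 13.6500
UCL_R = D₄·R̄ = 1.816 × 13.6500 = 24.7884

24.79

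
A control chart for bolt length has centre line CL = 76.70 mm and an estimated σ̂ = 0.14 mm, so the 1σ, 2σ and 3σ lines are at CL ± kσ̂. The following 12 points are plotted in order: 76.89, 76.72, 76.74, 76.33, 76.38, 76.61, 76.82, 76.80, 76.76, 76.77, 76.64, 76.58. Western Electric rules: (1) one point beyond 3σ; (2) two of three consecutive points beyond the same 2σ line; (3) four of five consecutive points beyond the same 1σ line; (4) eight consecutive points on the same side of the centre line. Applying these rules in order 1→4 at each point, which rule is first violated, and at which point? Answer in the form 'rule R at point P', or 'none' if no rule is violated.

Zone of each point (C = within 1σ̂, B = 1σ̂–2σ̂, A = 2σ̂–3σ̂, * = beyond 3σ̂; sign = side of CL): 1:+B, 2:+C, 3:+C, 4:-A, 5:-A, 6:-C, 7:+C, 8:+C, 9:+C, 10:+C, 11:-C, 12:-C
Rule 2 (two of three consecutive points beyond the same 2σ limit) is satisfied at point 5.

rule 2 at point 5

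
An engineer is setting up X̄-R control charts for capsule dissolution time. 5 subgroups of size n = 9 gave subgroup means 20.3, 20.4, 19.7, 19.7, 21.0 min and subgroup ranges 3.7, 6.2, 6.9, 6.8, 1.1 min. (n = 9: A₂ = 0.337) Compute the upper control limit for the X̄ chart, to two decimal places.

21.88

X̄̄ = (20.3 + 20.4 + 19.7 + 19.7 + 21.0) / 5 = 101.1000 / 5 = 20.2200
R̄ = (3.7 + 6.2 + 6.9 + 6.8 + 1.1) / 5 = 24.7000 / 5 = 4.9400
UCL = X̄̄ + A₂·R̄ = 20.2200 + 0.337 × 4.9400 = 21.8848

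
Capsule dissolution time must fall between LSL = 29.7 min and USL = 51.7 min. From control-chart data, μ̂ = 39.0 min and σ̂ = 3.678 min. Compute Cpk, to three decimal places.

Cpu = (USL − μ̂) / (3σ̂) = (51.7 − 39.0) / (3 × 3.678) = 1.1510; Cpl = (μ̂ − LSL) / (3σ̂) = (39.0 − 29.7) / (3 × 3.678) = 0.8428; Cpk = min(Cpu, Cpl) = 0.8428

0.843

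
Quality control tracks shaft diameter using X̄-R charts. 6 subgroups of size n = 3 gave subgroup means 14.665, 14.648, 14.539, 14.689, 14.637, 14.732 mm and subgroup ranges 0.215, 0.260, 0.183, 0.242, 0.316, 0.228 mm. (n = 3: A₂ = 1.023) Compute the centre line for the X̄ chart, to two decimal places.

X̄̄ = (14.665 + 14.648 + 14.539 + 14.689 + 14.637 + 14.732) / 6 = 87.9100 / 6 = 14.6517
CL = X̄̄ = 14.6517

14.65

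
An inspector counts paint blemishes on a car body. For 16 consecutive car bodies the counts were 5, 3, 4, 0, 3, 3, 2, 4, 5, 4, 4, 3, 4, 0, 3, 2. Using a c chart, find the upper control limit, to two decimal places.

8.31

c̄ = (5 + 3 + 4 + 0 + 3 + 3 + 2 + 4 + 5 + 4 + 4 + 3 + 4 + 0 + 3 + 2) / 16 = 49 / 16 = 3.0625
UCL = c̄ + 3√c̄ = 3.0625 + 3 × √3.0625 = 3.0625 + 3 × 1.7500 = 8.3125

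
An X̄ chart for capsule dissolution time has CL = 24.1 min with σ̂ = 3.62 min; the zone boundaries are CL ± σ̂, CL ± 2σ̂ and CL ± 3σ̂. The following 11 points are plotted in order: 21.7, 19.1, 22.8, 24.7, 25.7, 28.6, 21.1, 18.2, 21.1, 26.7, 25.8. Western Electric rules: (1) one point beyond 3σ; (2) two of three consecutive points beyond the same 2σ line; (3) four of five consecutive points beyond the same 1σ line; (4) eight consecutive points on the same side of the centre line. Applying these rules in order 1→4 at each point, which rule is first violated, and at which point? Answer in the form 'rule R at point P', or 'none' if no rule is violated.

none

Zone of each point (C = within 1σ̂, B = 1σ̂–2σ̂, A = 2σ̂–3σ̂, * = beyond 3σ̂; sign = side of CL): 1:-C, 2:-B, 3:-C, 4:+C, 5:+C, 6:+B, 7:-C, 8:-B, 9:-C, 10:+C, 11:+C
No rule fires across all 11 points.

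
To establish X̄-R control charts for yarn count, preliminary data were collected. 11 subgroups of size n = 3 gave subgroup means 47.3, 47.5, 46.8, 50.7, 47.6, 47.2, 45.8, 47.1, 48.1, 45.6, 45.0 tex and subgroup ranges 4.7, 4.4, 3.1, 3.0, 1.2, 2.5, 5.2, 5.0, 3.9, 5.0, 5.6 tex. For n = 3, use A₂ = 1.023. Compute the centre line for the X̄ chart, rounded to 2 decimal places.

47.15

X̄̄ = (47.3 + 47.5 + 46.8 + 50.7 + 47.6 + 47.2 + 45.8 + 47.1 + 48.1 + 45.6 + 45.0) / 11 = 518.7000 / 11 = 47.1545
CL = X̄̄ = 47.1545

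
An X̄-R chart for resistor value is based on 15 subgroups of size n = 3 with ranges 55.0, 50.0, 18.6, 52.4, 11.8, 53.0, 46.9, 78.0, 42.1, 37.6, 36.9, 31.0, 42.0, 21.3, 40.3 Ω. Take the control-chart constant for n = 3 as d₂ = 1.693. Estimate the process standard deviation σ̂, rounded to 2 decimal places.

R̄ = (55.0 + 50.0 + 18.6 + 52.4 + 11.8 + 53.0 + 46.9 + 78.0 + 42.1 + 37.6 + 36.9 + 31.0 + 42.0 + 21.3 + 40.3) / 15 = 41.1267
σ̂ = R̄ / d₂ = 41.1267 / 1.693 = 24.2922

24.29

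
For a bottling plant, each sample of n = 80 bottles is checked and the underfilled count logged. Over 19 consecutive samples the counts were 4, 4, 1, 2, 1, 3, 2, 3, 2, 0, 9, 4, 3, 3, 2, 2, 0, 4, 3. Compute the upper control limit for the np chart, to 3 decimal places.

p̄ = Σdᵢ / (k·n) = 52 / (19 × 80) = 0.03421
UCL = np̄ + 3·√(np̄(1−p̄)) = 2.7368 + 3 × √(2.7368×0.96579) = 2.7368 + 3 × 1.6258 = 7.6142

7.614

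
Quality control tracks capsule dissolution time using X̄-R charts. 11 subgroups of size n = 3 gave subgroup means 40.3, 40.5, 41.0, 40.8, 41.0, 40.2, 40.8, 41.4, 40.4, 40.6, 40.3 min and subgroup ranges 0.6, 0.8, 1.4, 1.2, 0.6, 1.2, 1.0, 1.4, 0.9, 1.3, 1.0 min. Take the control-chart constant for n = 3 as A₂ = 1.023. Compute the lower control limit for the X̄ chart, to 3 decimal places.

X̄̄ = (40.3 + 40.5 + 41.0 + 40.8 + 41.0 + 40.2 + 40.8 + 41.4 + 40.4 + 40.6 + 40.3) / 11 = 447.3000 / 11 = 40.6636
R̄ = (0.6 + 0.8 + 1.4 + 1.2 + 0.6 + 1.2 + 1.0 + 1.4 + 0.9 + 1.3 + 1.0) / 11 = 11.4000 / 11 = 1.0364
LCL = X̄̄ − A₂·R̄ = 40.6636 − 1.023 × 1.0364 = 39.6034

39.603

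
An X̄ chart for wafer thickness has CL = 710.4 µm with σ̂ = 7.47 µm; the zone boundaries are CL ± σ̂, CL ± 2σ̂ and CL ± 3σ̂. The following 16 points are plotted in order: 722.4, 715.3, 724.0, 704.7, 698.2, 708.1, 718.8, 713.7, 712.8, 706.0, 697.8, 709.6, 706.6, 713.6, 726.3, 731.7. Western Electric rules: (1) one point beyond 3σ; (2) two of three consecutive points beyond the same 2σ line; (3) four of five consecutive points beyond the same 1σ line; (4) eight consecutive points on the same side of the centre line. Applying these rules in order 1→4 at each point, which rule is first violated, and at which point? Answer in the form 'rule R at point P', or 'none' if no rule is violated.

rule 2 at point 16

Zone of each point (C = within 1σ̂, B = 1σ̂–2σ̂, A = 2σ̂–3σ̂, * = beyond 3σ̂; sign = side of CL): 1:+B, 2:+C, 3:+B, 4:-C, 5:-B, 6:-C, 7:+B, 8:+C, 9:+C, 10:-C, 11:-B, 12:-C, 13:-C, 14:+C, 15:+A, 16:+A
Rule 2 (two of three consecutive points beyond the same 2σ limit) is satisfied at point 16.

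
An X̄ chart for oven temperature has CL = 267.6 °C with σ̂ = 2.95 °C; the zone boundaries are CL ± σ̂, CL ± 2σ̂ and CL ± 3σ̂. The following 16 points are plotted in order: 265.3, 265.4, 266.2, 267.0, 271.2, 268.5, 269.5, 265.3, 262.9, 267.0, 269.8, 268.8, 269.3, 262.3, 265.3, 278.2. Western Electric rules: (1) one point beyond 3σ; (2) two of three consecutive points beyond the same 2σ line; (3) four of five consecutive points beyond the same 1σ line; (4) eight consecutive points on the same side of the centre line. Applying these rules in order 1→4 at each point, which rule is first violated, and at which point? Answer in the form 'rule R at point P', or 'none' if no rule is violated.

rule 1 at point 16

Zone of each point (C = within 1σ̂, B = 1σ̂–2σ̂, A = 2σ̂–3σ̂, * = beyond 3σ̂; sign = side of CL): 1:-C, 2:-C, 3:-C, 4:-C, 5:+B, 6:+C, 7:+C, 8:-C, 9:-B, 10:-C, 11:+C, 12:+C, 13:+C, 14:-B, 15:-C, 16:+*
Rule 1 (one point beyond the 3σ limits) is satisfied at point 16.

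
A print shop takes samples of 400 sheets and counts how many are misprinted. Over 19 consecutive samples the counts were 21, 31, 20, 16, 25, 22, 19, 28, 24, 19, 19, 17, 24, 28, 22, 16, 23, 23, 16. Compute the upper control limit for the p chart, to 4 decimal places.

0.0883

p̄ = Σdᵢ / (k·n) = 413 / (19 × 400) = 0.05434
UCL = p̄ + 3·√(p̄(1−p̄)/n) = 0.05434 + 3 × √(0.05434×0.94566/400) = 0.05434 + 3 × 0.01133 = 0.08835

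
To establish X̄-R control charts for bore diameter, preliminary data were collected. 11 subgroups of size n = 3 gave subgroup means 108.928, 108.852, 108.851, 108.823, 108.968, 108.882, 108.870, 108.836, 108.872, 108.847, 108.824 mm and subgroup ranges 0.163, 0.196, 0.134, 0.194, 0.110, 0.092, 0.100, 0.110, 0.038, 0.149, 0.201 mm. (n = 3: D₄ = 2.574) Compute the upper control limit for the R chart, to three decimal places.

0.348

R̄ = (0.163 + 0.196 + 0.134 + 0.194 + 0.110 + 0.092 + 0.100 + 0.110 + 0.038 + 0.149 + 0.201) / 11 = 1.4870 / 11 = 0.1352
UCL_R = D₄·R̄ = 2.574 × 0.1352 = 0.3480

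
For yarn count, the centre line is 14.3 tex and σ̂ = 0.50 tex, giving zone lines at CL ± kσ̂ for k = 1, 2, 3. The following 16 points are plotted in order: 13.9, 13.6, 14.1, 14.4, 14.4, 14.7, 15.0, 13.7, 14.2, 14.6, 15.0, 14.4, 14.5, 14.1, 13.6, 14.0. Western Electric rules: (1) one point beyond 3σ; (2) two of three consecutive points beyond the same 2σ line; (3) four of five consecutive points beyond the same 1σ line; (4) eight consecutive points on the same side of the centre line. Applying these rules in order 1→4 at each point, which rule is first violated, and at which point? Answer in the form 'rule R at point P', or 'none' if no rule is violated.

none

Zone of each point (C = within 1σ̂, B = 1σ̂–2σ̂, A = 2σ̂–3σ̂, * = beyond 3σ̂; sign = side of CL): 1:-C, 2:-B, 3:-C, 4:+C, 5:+C, 6:+C, 7:+B, 8:-B, 9:-C, 10:+C, 11:+B, 12:+C, 13:+C, 14:-C, 15:-B, 16:-C
No rule fires across all 16 points.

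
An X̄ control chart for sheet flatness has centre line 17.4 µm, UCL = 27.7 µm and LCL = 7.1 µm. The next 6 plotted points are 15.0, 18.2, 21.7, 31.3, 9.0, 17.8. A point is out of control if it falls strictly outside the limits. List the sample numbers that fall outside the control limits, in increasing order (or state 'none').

4

Compare each point to [7.1, 27.7]: sample 4 = 31.3 > UCL.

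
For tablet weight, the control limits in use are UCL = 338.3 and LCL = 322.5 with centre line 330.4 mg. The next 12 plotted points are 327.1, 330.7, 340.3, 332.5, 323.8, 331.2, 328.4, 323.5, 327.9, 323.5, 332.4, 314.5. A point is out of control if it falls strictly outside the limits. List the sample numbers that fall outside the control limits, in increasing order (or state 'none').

Compare each point to [322.5, 338.3]: sample 3 = 340.3 > UCL; sample 12 = 314.5 < LCL.

3, 12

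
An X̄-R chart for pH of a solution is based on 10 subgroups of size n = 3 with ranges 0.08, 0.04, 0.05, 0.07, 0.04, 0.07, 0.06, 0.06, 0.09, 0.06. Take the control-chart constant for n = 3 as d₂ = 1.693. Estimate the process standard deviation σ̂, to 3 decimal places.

0.037

R̄ = (0.08 + 0.04 + 0.05 + 0.07 + 0.04 + 0.07 + 0.06 + 0.06 + 0.09 + 0.06) / 10 = 0.0620
σ̂ = R̄ / d₂ = 0.0620 / 1.693 = 0.0366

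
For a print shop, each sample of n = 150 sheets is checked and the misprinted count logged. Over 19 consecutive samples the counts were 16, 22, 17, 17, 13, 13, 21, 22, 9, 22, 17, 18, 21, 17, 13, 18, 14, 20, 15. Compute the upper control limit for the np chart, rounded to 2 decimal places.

p̄ = Σdᵢ / (k·n) = 325 / (19 × 150) = 0.11404
UCL = np̄ + 3·√(np̄(1−p̄)) = 17.1053 + 3 × √(17.1053×0.88596) = 17.1053 + 3 × 3.8929 = 28.7840

28.78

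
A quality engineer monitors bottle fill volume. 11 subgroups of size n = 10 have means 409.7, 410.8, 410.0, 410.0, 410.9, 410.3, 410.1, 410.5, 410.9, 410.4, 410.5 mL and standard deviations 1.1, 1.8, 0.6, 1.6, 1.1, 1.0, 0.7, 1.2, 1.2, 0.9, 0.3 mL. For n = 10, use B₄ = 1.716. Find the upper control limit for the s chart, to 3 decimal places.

s̄ = (1.1 + 1.8 + 0.6 + 1.6 + 1.1 + 1.0 + 0.7 + 1.2 + 1.2 + 0.9 + 0.3) / 11 = 1.0455
UCL_s = B₄·s̄ = 1.716 × 1.0455 = 1.7940

1.794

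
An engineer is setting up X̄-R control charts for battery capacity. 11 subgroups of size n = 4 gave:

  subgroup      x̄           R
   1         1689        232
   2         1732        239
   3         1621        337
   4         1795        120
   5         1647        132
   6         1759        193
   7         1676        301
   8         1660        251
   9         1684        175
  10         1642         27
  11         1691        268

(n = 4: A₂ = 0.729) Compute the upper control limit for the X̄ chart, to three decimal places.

X̄̄ = (1689 + 1732 + 1621 + 1795 + 1647 + 1759 + 1676 + 1660 + 1684 + 1642 + 1691) / 11 = 18596.0000 / 11 = 1690.5455
R̄ = (232 + 239 + 337 + 120 + 132 + 193 + 301 + 251 + 175 + 27 + 268) / 11 = 2275.0000 / 11 = 206.8182
UCL = X̄̄ + A₂·R̄ = 1690.5455 + 0.729 × 206.8182 = 1841.3159

1841.316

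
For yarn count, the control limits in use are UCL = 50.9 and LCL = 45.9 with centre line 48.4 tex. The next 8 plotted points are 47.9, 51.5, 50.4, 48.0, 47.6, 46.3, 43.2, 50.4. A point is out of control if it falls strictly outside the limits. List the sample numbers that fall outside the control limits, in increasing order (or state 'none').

2, 7

Compare each point to [45.9, 50.9]: sample 2 = 51.5 > UCL; sample 7 = 43.2 < LCL.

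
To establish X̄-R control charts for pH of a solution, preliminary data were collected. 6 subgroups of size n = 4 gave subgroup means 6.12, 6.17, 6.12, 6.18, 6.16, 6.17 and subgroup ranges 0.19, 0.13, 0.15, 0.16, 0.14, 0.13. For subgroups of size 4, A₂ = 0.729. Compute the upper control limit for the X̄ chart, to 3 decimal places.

X̄̄ = (6.12 + 6.17 + 6.12 + 6.18 + 6.16 + 6.17) / 6 = 36.9200 / 6 = 6.1533
R̄ = (0.19 + 0.13 + 0.15 + 0.16 + 0.14 + 0.13) / 6 = 0.9000 / 6 = 0.1500
UCL = X̄̄ + A₂·R̄ = 6.1533 + 0.729 × 0.1500 = 6.2627

6.263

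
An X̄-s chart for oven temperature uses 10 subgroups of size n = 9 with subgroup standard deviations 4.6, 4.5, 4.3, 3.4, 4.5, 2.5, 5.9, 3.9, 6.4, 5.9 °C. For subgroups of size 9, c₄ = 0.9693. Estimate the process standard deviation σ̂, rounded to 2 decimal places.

s̄ = (4.6 + 4.5 + 4.3 + 3.4 + 4.5 + 2.5 + 5.9 + 3.9 + 6.4 + 5.9) / 10 = 4.5900
σ̂ = s̄ / c₄ = 4.5900 / 0.9693 = 4.7354

4.74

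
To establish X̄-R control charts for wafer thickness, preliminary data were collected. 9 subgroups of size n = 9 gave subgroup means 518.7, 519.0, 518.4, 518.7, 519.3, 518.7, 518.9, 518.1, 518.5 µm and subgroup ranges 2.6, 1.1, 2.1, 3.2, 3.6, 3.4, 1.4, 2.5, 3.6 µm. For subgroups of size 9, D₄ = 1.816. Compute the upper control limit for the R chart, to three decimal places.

R̄ = (2.6 + 1.1 + 2.1 + 3.2 + 3.6 + 3.4 + 1.4 + 2.5 + 3.6) / 9 = 23.5000 / 9 = 2.6111
UCL_R = D₄·R̄ = 1.816 × 2.6111 = 4.7418

4.742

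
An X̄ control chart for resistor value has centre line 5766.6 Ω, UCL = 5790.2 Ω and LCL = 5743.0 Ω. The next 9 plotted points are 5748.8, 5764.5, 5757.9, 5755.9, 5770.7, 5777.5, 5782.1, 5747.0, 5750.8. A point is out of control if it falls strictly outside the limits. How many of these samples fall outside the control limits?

All 9 points lie within [5743.0, 5790.2].

0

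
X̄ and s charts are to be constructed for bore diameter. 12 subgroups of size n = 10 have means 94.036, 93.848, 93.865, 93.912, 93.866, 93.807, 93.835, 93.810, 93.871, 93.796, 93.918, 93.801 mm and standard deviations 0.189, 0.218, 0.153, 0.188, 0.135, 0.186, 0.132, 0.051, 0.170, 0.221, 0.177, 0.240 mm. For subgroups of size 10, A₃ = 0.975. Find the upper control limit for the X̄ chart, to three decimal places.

X̄̄ = (94.036 + 93.848 + 93.865 + 93.912 + 93.866 + 93.807 + 93.835 + 93.810 + 93.871 + 93.796 + 93.918 + 93.801) / 12 = 93.8637
s̄ = (0.189 + 0.218 + 0.153 + 0.188 + 0.135 + 0.186 + 0.132 + 0.051 + 0.170 + 0.221 + 0.177 + 0.240) / 12 = 0.1717
UCL = X̄̄ + A₃·s̄ = 93.8637 + 0.975 × 0.1717 = 94.0311

94.031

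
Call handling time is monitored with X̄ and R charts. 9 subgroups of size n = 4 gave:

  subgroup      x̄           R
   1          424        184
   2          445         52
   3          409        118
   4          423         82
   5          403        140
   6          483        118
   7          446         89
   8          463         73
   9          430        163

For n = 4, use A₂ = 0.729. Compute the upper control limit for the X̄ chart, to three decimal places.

X̄̄ = (424 + 445 + 409 + 423 + 403 + 483 + 446 + 463 + 430) / 9 = 3926.0000 / 9 = 436.2222
R̄ = (184 + 52 + 118 + 82 + 140 + 118 + 89 + 73 + 163) / 9 = 1019.0000 / 9 = 113.2222
UCL = X̄̄ + A₂·R̄ = 436.2222 + 0.729 × 113.2222 = 518.7612

518.761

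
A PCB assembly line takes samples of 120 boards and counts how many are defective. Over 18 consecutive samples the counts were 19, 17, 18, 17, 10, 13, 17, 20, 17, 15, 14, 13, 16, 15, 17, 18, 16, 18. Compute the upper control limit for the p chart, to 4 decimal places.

0.2276

p̄ = Σdᵢ / (k·n) = 290 / (18 × 120) = 0.13426
UCL = p̄ + 3·√(p̄(1−p̄)/n) = 0.13426 + 3 × √(0.13426×0.86574/120) = 0.13426 + 3 × 0.03112 = 0.22763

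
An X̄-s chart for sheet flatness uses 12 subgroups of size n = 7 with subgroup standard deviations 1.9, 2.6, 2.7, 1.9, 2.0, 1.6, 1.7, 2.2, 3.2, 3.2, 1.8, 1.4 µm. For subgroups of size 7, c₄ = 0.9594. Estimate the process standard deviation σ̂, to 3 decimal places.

s̄ = (1.9 + 2.6 + 2.7 + 1.9 + 2.0 + 1.6 + 1.7 + 2.2 + 3.2 + 3.2 + 1.8 + 1.4) / 12 = 2.1833
σ̂ = s̄ / c₄ = 2.1833 / 0.9594 = 2.2757

2.276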